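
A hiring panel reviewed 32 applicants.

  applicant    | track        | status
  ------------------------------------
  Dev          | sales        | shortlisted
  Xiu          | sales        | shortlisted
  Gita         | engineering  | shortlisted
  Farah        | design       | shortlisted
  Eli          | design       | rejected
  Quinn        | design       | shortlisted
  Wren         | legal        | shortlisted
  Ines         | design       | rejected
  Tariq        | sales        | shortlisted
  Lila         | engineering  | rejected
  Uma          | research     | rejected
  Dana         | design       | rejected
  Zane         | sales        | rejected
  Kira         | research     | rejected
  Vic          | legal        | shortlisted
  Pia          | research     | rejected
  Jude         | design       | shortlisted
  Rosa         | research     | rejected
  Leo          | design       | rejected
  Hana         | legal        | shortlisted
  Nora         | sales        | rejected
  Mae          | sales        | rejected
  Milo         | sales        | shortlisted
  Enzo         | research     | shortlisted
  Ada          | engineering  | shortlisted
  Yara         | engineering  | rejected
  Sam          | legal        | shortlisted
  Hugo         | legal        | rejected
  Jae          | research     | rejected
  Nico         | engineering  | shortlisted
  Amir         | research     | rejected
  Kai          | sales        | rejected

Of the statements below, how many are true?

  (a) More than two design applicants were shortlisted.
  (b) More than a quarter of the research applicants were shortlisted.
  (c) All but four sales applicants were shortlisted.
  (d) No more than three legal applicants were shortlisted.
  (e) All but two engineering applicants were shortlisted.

(a) design: |A| = 7, |A ∩ B| = 3; needs |A ∩ B| > 2 — true.
(b) research: |A| = 7, |A ∩ B| = 1; needs |A ∩ B| / |A| > 1/4 — false.
(c) sales: |A| = 8, |A ∩ B| = 4; needs |A ∖ B| = 4 — true.
(d) legal: |A| = 5, |A ∩ B| = 4; needs |A ∩ B| ≤ 3 — false.
(e) engineering: |A| = 5, |A ∩ B| = 3; needs |A ∖ B| = 2 — true.

3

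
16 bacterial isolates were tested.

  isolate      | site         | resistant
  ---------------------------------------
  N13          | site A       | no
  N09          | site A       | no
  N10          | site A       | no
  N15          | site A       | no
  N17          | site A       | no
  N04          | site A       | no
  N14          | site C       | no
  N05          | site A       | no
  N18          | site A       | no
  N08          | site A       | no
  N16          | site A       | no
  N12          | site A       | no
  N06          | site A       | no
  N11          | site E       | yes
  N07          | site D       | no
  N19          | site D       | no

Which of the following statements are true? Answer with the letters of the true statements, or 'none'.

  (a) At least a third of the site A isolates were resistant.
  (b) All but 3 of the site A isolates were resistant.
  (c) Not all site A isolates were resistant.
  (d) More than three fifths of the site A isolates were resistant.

|A| = 12, |A ∩ B| = 0, |A ∖ B| = 12.
(a) |A ∩ B| / |A| ≥ 1/3: fails.
(b) |A ∖ B| = 3: fails.
(c) A ⊄ B (|A ∖ B| ≥ 1): holds.
(d) |A ∩ B| / |A| > 3/5: fails.

(c)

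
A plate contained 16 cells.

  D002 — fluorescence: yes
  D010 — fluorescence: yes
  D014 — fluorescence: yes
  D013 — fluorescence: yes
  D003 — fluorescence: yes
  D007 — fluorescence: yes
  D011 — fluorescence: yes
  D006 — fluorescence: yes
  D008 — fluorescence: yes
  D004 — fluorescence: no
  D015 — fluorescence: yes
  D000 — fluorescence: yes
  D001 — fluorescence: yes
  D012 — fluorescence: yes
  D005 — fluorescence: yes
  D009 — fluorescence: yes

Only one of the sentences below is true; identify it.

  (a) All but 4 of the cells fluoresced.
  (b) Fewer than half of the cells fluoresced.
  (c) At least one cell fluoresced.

|A| = 16, |A ∩ B| = 15, |A ∖ B| = 1.
(a) requires |A ∖ B| = 4: false.
(b) requires |A ∩ B| < |A ∖ B|: false.
(c) requires A ∩ B ≠ ∅ (|A ∩ B| ≥ 1): true.

(c)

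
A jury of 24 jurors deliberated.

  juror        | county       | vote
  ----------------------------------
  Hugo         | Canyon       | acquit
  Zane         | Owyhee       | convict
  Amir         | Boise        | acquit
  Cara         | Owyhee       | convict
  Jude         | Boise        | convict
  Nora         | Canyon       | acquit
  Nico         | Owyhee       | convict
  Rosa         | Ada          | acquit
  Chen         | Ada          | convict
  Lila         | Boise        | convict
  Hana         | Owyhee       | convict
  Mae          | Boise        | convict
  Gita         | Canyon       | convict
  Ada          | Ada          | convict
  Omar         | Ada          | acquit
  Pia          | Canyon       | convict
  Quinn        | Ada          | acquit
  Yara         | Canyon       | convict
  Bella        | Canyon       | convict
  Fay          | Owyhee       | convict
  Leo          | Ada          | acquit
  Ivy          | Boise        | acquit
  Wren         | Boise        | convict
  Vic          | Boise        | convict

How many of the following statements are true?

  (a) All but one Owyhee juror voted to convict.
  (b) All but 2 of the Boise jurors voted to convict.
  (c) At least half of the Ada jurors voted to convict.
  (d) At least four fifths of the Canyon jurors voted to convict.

1

(a) Owyhee: |A| = 5, |A ∩ B| = 5; needs |A ∖ B| = 1 — false.
(b) Boise: |A| = 7, |A ∩ B| = 5; needs |A ∖ B| = 2 — true.
(c) Ada: |A| = 6, |A ∩ B| = 2; needs |A ∩ B| ≥ |A ∖ B| — false.
(d) Canyon: |A| = 6, |A ∩ B| = 4; needs |A ∩ B| / |A| ≥ 4/5 — false.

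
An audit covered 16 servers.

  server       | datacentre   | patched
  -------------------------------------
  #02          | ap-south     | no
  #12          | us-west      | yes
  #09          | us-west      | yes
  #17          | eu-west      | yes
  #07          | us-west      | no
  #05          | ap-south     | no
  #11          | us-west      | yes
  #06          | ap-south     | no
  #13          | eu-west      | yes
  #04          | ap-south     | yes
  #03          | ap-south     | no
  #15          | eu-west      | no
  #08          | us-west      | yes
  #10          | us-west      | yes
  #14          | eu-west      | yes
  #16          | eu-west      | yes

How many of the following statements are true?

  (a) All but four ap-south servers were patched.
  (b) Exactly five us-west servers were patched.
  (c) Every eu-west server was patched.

2

(a) ap-south: |A| = 5, |A ∩ B| = 1; needs |A ∖ B| = 4 — true.
(b) us-west: |A| = 6, |A ∩ B| = 5; needs |A ∩ B| = 5 — true.
(c) eu-west: |A| = 5, |A ∩ B| = 4; needs A ⊆ B, i.e. every element of A is in B (|A ∖ B| = 0) — false.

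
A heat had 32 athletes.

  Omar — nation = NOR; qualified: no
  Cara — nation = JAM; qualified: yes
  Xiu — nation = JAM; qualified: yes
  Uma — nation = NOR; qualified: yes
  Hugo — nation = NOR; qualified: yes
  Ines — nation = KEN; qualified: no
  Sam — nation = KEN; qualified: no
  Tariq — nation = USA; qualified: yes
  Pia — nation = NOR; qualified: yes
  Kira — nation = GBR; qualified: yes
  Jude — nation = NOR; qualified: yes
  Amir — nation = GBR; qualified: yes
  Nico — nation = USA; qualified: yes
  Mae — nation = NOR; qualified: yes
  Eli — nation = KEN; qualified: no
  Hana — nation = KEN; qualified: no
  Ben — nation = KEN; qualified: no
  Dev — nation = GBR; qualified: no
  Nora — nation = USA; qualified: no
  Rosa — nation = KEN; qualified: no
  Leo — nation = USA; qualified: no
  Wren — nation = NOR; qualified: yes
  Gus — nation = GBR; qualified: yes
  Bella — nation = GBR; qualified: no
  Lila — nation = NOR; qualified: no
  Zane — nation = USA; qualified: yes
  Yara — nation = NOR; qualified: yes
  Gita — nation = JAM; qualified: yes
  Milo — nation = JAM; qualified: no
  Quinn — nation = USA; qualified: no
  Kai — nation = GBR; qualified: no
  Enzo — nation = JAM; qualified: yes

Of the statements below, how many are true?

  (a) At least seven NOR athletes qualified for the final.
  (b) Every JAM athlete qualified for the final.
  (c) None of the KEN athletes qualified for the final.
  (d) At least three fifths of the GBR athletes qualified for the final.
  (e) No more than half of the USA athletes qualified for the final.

3

(a) NOR: |A| = 9, |A ∩ B| = 7; needs |A ∩ B| ≥ 7 — true.
(b) JAM: |A| = 5, |A ∩ B| = 4; needs A ⊆ B, i.e. every element of A is in B (|A ∖ B| = 0) — false.
(c) KEN: |A| = 6, |A ∩ B| = 0; needs A ∩ B = ∅ (|A ∩ B| = 0) — true.
(d) GBR: |A| = 6, |A ∩ B| = 3; needs |A ∩ B| / |A| ≥ 3/5 — false.
(e) USA: |A| = 6, |A ∩ B| = 3; needs |A ∩ B| ≤ |A ∖ B| — true.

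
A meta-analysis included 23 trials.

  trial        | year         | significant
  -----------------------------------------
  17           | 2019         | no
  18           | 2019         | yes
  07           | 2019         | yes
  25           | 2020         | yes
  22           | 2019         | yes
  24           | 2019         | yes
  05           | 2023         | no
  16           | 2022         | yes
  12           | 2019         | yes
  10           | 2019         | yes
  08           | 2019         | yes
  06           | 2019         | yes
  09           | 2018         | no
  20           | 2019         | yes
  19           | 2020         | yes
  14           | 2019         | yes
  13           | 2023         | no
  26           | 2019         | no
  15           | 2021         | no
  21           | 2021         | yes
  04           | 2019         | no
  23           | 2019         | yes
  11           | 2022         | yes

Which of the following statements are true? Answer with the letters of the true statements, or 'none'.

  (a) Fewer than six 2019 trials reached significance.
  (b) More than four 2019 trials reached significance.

|A| = 14, |A ∩ B| = 11, |A ∖ B| = 3.
(a) |A ∩ B| < 6: fails.
(b) |A ∩ B| > 4: holds.

(b)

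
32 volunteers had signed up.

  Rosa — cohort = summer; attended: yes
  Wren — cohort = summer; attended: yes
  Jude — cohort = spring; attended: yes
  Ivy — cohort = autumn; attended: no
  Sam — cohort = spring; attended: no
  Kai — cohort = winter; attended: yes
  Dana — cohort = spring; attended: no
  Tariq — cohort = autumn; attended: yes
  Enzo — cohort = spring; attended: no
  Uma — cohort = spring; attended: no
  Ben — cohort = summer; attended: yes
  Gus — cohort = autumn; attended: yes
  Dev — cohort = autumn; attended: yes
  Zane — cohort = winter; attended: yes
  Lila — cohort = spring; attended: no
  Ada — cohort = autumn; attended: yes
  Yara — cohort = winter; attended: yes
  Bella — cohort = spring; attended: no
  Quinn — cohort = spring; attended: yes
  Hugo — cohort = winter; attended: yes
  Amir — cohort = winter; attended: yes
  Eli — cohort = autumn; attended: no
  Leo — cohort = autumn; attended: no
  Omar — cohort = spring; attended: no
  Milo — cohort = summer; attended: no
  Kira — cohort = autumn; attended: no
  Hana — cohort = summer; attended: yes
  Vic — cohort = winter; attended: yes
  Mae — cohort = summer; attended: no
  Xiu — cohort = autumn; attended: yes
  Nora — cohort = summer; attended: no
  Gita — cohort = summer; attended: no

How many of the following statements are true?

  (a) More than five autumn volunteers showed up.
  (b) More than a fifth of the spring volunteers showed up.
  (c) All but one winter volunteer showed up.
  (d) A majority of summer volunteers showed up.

1

(a) autumn: |A| = 9, |A ∩ B| = 5; needs |A ∩ B| > 5 — false.
(b) spring: |A| = 9, |A ∩ B| = 2; needs |A ∩ B| / |A| > 1/5 — true.
(c) winter: |A| = 6, |A ∩ B| = 6; needs |A ∖ B| = 1 — false.
(d) summer: |A| = 8, |A ∩ B| = 4; needs |A ∩ B| > |A ∖ B| — false.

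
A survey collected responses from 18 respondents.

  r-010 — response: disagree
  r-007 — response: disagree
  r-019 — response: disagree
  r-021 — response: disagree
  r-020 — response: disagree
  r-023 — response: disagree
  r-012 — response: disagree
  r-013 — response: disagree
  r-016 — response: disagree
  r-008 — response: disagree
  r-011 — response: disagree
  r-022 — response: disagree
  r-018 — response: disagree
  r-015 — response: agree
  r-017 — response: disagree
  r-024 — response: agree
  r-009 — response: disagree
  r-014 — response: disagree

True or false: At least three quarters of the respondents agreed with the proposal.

False

'At least three quarters of the respondents agreed with the proposal' holds iff |A ∩ B| / |A| ≥ 3/4.
|A| = 18, |A ∩ B| = 2, |A ∖ B| = 16.
|A ∩ B|/|A| = 2/18, so the statement is false.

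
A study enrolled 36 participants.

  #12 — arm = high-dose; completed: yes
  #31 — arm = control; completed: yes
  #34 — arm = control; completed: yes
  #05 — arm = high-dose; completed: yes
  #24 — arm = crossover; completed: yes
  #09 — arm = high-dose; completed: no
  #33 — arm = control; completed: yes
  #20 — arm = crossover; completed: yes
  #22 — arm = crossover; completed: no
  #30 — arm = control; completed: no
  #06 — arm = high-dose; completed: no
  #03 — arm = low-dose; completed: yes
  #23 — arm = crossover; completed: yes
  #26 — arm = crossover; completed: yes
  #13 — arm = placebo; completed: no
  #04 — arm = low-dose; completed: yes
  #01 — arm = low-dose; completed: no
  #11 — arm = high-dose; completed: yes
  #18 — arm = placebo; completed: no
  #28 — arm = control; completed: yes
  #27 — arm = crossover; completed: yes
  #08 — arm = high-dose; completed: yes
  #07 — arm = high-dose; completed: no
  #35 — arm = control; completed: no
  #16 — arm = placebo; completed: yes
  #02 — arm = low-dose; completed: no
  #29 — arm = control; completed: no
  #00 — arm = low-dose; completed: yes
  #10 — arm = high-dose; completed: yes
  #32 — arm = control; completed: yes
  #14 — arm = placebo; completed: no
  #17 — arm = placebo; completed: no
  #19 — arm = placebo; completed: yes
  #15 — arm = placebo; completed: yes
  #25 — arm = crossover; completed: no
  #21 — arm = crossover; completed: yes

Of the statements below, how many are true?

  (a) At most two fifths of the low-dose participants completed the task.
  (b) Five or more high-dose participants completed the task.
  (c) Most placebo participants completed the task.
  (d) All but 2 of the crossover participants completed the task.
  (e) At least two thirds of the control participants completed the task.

(a) low-dose: |A| = 5, |A ∩ B| = 3; needs |A ∩ B| / |A| ≤ 2/5 — false.
(b) high-dose: |A| = 8, |A ∩ B| = 5; needs |A ∩ B| ≥ 5 — true.
(c) placebo: |A| = 7, |A ∩ B| = 3; needs |A ∩ B| > |A ∖ B| — false.
(d) crossover: |A| = 8, |A ∩ B| = 6; needs |A ∖ B| = 2 — true.
(e) control: |A| = 8, |A ∩ B| = 5; needs |A ∩ B| / |A| ≥ 2/3 — false.

2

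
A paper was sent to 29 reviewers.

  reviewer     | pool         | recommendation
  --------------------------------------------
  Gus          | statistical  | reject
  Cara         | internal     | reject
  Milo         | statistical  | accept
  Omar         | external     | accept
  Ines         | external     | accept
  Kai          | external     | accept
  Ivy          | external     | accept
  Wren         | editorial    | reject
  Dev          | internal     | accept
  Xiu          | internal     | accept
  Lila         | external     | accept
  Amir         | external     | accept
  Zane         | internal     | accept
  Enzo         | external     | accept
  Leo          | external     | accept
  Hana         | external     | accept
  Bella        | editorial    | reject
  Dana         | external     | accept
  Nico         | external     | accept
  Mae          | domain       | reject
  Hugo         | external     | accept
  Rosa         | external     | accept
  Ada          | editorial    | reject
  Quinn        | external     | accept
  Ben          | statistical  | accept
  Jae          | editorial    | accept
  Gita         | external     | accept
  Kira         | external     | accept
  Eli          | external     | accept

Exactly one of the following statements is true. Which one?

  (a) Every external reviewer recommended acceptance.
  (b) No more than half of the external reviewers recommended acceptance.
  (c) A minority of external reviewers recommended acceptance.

|A| = 17, |A ∩ B| = 17, |A ∖ B| = 0.
(a) requires A ⊆ B, i.e. every element of A is in B (|A ∖ B| = 0): true.
(b) requires |A ∩ B| ≤ |A ∖ B|: false.
(c) requires |A ∩ B| < |A ∖ B|: false.

(a)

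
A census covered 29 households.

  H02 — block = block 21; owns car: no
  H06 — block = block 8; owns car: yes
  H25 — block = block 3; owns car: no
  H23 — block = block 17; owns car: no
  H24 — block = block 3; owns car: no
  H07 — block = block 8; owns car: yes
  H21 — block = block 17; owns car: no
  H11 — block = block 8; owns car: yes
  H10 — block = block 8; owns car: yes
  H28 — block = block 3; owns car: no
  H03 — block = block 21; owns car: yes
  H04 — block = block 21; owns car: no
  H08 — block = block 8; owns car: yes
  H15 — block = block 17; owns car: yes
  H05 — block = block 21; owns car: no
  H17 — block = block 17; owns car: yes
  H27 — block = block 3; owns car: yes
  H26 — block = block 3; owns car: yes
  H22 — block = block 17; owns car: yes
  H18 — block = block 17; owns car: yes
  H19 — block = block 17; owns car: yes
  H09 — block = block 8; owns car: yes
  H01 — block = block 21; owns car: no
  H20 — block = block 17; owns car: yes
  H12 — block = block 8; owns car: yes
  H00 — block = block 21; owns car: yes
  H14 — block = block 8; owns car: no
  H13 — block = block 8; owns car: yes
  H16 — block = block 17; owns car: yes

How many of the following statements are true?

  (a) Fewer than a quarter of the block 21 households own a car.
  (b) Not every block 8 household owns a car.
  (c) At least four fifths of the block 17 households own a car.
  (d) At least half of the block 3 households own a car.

1

(a) block 21: |A| = 6, |A ∩ B| = 2; needs |A ∩ B| / |A| < 1/4 — false.
(b) block 8: |A| = 9, |A ∩ B| = 8; needs A ⊄ B (|A ∖ B| ≥ 1) — true.
(c) block 17: |A| = 9, |A ∩ B| = 7; needs |A ∩ B| / |A| ≥ 4/5 — false.
(d) block 3: |A| = 5, |A ∩ B| = 2; needs |A ∩ B| ≥ |A ∖ B| — false.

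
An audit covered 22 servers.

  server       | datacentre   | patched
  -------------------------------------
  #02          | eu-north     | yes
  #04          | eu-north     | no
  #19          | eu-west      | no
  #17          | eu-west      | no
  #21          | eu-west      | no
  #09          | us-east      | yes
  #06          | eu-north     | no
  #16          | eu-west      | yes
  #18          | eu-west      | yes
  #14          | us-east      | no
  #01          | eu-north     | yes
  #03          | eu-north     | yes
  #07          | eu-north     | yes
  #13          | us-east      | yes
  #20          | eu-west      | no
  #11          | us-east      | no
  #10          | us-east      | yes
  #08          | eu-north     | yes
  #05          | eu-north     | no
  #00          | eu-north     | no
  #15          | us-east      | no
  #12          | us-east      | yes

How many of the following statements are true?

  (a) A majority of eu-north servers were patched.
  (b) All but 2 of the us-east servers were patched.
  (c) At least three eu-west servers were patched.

(a) eu-north: |A| = 9, |A ∩ B| = 5; needs |A ∩ B| > |A ∖ B| — true.
(b) us-east: |A| = 7, |A ∩ B| = 4; needs |A ∖ B| = 2 — false.
(c) eu-west: |A| = 6, |A ∩ B| = 2; needs |A ∩ B| ≥ 3 — false.

1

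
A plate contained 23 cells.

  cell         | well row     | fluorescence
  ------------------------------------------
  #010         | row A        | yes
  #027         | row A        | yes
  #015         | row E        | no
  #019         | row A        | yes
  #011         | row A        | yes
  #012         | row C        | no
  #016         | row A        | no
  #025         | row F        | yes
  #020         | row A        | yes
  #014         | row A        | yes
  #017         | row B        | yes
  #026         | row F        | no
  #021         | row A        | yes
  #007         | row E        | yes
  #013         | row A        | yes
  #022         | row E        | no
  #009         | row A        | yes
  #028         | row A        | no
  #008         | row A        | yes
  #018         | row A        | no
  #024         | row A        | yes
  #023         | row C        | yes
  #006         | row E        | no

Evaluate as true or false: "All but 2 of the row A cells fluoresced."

False

'All but 2 of the row A cells fluoresced' holds iff |A ∖ B| = 2.
A (the restrictor) = {#010, #027, #019, #011, #016, #020, #014, #021, #013, #009, #028, #008, #018, #024}, |A| = 14.
A ∖ B = {#016, #028, #018}, so |A ∖ B| = 3.
|A ∖ B| = 3, so the statement is false.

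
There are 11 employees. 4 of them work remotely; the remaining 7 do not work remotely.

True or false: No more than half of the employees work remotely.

True

The determiner here denotes the relation: |A ∩ B| ≤ |A ∖ B|.
|A| = 11, |A ∩ B| = 4, |A ∖ B| = 7.
4 < 7, so the statement is true.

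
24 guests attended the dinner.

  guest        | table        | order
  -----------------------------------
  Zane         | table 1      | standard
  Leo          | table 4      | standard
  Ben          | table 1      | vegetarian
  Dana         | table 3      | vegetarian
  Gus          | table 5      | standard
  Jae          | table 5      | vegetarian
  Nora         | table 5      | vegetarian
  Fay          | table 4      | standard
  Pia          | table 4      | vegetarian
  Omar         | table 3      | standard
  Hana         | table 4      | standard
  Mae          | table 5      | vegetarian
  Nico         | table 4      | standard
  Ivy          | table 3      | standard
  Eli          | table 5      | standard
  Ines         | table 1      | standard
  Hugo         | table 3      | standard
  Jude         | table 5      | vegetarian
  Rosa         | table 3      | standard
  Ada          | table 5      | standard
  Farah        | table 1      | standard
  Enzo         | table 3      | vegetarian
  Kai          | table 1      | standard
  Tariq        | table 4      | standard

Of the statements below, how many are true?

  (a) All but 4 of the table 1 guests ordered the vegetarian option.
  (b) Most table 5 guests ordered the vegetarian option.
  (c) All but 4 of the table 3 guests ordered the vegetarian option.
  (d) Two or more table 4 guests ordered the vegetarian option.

3

(a) table 1: |A| = 5, |A ∩ B| = 1; needs |A ∖ B| = 4 — true.
(b) table 5: |A| = 7, |A ∩ B| = 4; needs |A ∩ B| > |A ∖ B| — true.
(c) table 3: |A| = 6, |A ∩ B| = 2; needs |A ∖ B| = 4 — true.
(d) table 4: |A| = 6, |A ∩ B| = 1; needs |A ∩ B| ≥ 2 — false.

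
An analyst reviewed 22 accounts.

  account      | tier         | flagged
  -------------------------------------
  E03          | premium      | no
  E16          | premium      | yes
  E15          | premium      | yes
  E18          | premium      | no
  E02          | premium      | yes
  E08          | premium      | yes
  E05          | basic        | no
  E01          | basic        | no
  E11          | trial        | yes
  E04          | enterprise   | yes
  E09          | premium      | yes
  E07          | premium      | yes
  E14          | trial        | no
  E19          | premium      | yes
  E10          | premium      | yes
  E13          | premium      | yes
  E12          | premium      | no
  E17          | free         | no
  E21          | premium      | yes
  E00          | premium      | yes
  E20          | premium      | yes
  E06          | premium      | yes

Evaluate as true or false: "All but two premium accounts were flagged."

'All but two premium accounts were flagged' holds iff |A ∖ B| = 2.
|A| = 16, |A ∩ B| = 13, |A ∖ B| = 3.
|A ∖ B| = 3, so the statement is false.

False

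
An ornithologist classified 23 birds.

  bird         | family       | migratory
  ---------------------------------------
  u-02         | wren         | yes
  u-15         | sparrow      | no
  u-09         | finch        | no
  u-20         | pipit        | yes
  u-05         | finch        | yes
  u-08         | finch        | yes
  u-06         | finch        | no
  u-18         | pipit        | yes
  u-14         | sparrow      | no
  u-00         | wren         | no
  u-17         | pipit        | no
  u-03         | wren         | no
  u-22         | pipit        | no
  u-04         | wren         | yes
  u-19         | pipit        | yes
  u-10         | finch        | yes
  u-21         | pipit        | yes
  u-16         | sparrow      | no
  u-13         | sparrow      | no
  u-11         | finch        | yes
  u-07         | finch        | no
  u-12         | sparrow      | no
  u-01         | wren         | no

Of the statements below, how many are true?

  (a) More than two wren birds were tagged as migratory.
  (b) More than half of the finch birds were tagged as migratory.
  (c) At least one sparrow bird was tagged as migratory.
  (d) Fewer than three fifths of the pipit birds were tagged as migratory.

(a) wren: |A| = 5, |A ∩ B| = 2; needs |A ∩ B| > 2 — false.
(b) finch: |A| = 7, |A ∩ B| = 4; needs |A ∩ B| > |A ∖ B| — true.
(c) sparrow: |A| = 5, |A ∩ B| = 0; needs A ∩ B ≠ ∅ (|A ∩ B| ≥ 1) — false.
(d) pipit: |A| = 6, |A ∩ B| = 4; needs |A ∩ B| / |A| < 3/5 — false.

1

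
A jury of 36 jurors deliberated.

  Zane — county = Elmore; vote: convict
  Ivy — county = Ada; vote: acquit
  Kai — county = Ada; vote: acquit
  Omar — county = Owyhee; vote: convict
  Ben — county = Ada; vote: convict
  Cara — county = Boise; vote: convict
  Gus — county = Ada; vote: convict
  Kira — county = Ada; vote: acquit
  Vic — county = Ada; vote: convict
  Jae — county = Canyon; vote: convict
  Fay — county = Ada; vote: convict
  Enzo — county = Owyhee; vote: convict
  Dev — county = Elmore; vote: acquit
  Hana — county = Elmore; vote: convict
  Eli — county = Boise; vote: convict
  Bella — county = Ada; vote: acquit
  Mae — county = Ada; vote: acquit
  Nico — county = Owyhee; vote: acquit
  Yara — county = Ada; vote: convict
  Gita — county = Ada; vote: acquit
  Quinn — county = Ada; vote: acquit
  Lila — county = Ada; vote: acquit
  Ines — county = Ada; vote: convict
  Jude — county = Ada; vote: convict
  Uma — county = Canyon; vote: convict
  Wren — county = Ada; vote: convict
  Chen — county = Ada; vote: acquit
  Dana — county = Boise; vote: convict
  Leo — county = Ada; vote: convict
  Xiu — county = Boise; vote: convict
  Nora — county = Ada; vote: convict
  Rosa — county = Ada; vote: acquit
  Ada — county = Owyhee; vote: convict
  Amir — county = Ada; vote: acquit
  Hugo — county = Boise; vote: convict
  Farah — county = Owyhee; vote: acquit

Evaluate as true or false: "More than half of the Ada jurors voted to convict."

Truth condition: |A ∩ B| > |A ∖ B|.
|A| = 21, |A ∩ B| = 10, |A ∖ B| = 11.
10 < 11, so the statement is false.

False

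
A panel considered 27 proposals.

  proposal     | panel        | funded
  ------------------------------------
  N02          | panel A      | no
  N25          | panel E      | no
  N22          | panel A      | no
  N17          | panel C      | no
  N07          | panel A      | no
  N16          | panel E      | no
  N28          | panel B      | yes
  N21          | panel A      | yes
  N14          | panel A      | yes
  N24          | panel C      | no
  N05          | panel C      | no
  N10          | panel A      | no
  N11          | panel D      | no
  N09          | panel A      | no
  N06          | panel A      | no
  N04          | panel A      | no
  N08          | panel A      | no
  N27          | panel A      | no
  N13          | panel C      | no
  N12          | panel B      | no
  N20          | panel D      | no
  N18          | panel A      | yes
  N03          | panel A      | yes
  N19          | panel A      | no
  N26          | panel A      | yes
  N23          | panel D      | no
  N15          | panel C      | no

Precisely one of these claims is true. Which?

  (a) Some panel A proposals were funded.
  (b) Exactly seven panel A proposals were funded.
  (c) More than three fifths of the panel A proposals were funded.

|A| = 15, |A ∩ B| = 5, |A ∖ B| = 10.
(a) requires A ∩ B ≠ ∅ (|A ∩ B| ≥ 1): true.
(b) requires |A ∩ B| = 7: false.
(c) requires |A ∩ B| / |A| > 3/5: false.

(a)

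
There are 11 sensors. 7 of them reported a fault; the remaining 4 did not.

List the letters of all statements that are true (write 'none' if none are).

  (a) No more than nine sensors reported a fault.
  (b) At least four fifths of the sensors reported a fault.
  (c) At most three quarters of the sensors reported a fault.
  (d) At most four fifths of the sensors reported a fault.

(a), (c), (d)

|A| = 11, |A ∩ B| = 7, |A ∖ B| = 4.
(a) |A ∩ B| ≤ 9: holds.
(b) |A ∩ B| / |A| ≥ 4/5: fails.
(c) |A ∩ B| / |A| ≤ 3/4: holds.
(d) |A ∩ B| / |A| ≤ 4/5: holds.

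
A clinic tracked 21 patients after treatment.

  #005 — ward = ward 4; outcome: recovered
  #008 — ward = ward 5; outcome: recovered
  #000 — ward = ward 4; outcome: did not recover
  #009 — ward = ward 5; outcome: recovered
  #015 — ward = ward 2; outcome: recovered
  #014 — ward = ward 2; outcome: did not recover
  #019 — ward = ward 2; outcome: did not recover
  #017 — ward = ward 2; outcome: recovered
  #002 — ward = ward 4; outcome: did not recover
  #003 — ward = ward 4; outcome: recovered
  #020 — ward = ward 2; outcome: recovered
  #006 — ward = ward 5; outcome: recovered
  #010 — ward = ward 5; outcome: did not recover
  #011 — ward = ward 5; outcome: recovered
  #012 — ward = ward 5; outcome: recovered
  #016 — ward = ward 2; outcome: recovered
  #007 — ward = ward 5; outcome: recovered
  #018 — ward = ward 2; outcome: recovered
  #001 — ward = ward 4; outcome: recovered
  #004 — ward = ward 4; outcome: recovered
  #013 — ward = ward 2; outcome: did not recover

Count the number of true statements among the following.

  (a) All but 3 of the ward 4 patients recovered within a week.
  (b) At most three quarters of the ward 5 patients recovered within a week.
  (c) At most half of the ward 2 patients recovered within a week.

(a) ward 4: |A| = 6, |A ∩ B| = 4; needs |A ∖ B| = 3 — false.
(b) ward 5: |A| = 7, |A ∩ B| = 6; needs |A ∩ B| / |A| ≤ 3/4 — false.
(c) ward 2: |A| = 8, |A ∩ B| = 5; needs |A ∩ B| ≤ |A ∖ B| — false.

0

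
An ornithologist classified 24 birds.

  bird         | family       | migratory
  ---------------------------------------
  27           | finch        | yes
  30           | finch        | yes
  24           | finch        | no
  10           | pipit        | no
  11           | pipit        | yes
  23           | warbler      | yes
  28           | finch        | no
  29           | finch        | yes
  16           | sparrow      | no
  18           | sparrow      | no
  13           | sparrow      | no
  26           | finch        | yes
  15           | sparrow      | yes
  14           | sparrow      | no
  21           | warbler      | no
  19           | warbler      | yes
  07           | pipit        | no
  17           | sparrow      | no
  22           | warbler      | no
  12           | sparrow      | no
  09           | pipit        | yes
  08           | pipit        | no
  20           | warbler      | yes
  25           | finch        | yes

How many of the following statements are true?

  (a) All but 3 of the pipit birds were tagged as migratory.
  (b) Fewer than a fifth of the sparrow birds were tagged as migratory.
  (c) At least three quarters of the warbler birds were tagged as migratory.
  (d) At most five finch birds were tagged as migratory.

(a) pipit: |A| = 5, |A ∩ B| = 2; needs |A ∖ B| = 3 — true.
(b) sparrow: |A| = 7, |A ∩ B| = 1; needs |A ∩ B| / |A| < 1/5 — true.
(c) warbler: |A| = 5, |A ∩ B| = 3; needs |A ∩ B| / |A| ≥ 3/4 — false.
(d) finch: |A| = 7, |A ∩ B| = 5; needs |A ∩ B| ≤ 5 — true.

3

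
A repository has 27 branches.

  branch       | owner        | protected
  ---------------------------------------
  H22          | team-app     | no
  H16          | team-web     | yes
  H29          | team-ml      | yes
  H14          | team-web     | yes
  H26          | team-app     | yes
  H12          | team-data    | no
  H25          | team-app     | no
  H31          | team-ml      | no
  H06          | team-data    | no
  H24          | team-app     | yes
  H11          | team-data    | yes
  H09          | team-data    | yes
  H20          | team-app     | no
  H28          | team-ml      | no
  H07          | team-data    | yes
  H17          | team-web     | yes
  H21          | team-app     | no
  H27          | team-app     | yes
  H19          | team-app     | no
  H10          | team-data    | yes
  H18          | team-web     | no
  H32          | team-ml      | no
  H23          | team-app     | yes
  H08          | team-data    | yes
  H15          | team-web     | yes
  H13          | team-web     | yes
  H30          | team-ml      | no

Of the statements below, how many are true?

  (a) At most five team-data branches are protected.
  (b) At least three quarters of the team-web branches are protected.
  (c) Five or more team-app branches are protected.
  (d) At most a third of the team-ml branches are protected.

(a) team-data: |A| = 7, |A ∩ B| = 5; needs |A ∩ B| ≤ 5 — true.
(b) team-web: |A| = 6, |A ∩ B| = 5; needs |A ∩ B| / |A| ≥ 3/4 — true.
(c) team-app: |A| = 9, |A ∩ B| = 4; needs |A ∩ B| ≥ 5 — false.
(d) team-ml: |A| = 5, |A ∩ B| = 1; needs |A ∩ B| / |A| ≤ 1/3 — true.

3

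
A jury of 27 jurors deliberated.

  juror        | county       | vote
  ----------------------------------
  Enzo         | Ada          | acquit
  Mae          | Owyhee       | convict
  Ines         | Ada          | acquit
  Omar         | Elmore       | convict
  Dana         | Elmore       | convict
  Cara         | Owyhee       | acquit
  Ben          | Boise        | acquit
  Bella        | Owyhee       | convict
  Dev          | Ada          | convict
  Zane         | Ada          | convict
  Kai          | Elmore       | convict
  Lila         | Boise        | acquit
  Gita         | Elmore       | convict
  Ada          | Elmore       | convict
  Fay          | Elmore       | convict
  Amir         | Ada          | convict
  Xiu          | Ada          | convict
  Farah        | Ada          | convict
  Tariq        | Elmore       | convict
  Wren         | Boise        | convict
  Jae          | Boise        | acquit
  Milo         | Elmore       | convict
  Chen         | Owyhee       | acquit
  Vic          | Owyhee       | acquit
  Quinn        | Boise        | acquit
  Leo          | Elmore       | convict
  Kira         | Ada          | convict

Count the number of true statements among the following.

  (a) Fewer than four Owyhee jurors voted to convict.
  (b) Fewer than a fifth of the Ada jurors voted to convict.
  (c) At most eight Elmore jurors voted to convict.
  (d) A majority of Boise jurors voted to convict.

(a) Owyhee: |A| = 5, |A ∩ B| = 2; needs |A ∩ B| < 4 — true.
(b) Ada: |A| = 8, |A ∩ B| = 6; needs |A ∩ B| / |A| < 1/5 — false.
(c) Elmore: |A| = 9, |A ∩ B| = 9; needs |A ∩ B| ≤ 8 — false.
(d) Boise: |A| = 5, |A ∩ B| = 1; needs |A ∩ B| > |A ∖ B| — false.

1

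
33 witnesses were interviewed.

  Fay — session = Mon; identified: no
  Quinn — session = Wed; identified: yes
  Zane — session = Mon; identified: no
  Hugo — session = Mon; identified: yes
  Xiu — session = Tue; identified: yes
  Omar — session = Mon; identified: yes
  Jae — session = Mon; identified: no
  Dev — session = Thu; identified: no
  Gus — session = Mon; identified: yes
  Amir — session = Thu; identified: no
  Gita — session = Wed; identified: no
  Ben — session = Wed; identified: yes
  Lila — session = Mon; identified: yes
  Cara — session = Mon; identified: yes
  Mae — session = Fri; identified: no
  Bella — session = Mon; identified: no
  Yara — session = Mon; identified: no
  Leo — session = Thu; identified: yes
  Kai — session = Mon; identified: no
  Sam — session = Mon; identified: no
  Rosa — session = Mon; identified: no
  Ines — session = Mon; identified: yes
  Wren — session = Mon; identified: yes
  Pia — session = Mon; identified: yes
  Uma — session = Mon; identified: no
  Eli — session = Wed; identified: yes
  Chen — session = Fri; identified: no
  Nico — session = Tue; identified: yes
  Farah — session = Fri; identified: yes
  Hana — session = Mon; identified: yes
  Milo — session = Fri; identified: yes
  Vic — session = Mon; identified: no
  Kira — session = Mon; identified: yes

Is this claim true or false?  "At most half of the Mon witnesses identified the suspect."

True

The determiner here denotes the relation: |A ∩ B| ≤ |A ∖ B|.
|A| = 20, |A ∩ B| = 10, |A ∖ B| = 10.
10 = 10, so the statement is true.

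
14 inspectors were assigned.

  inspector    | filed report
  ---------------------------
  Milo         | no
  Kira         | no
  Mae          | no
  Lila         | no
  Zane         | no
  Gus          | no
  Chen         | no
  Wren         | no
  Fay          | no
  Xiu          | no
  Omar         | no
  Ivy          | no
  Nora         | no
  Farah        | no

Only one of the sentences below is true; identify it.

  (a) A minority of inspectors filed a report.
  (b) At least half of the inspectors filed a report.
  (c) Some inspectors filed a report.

|A| = 14, |A ∩ B| = 0, |A ∖ B| = 14.
(a) requires |A ∩ B| < |A ∖ B|: true.
(b) requires |A ∩ B| ≥ |A ∖ B|: false.
(c) requires A ∩ B ≠ ∅ (|A ∩ B| ≥ 1): false.

(a)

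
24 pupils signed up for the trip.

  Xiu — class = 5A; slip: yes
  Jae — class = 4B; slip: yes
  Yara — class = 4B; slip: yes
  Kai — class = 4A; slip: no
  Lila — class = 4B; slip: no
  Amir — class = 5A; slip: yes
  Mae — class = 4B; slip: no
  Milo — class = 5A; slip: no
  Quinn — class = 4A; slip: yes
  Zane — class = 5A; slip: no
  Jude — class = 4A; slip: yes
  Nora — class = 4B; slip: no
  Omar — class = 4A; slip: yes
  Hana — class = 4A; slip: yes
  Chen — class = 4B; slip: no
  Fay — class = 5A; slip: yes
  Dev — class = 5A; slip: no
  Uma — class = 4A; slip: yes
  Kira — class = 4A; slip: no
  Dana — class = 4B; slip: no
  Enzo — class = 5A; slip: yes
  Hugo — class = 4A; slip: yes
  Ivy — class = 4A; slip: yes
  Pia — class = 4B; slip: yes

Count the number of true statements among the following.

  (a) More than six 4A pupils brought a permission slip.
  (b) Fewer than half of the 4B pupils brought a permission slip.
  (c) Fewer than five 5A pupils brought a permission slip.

(a) 4A: |A| = 9, |A ∩ B| = 7; needs |A ∩ B| > 6 — true.
(b) 4B: |A| = 8, |A ∩ B| = 3; needs |A ∩ B| < |A ∖ B| — true.
(c) 5A: |A| = 7, |A ∩ B| = 4; needs |A ∩ B| < 5 — true.

3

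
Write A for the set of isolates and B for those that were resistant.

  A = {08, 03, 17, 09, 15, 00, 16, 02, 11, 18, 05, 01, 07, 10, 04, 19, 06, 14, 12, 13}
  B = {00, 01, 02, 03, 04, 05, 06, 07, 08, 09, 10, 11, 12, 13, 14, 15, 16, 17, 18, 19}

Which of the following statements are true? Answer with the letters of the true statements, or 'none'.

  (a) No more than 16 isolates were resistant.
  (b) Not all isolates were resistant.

none

|A| = 20, |A ∩ B| = 20, |A ∖ B| = 0.
(a) |A ∩ B| ≤ 16: fails.
(b) A ⊄ B (|A ∖ B| ≥ 1): fails.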